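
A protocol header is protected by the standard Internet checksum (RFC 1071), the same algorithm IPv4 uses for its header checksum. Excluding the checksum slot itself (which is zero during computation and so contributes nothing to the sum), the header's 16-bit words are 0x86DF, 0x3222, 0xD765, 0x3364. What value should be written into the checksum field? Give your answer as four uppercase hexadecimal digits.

3C34

One's-complement addition (fold any carry out of bit 15 back into bit 0):
  0x86DF + 0x3222 = 0x0B901
  0xB901 + 0xD765 = 0x19066 → wrap carry → 0x9067
  0x9067 + 0x3364 = 0x0C3CB
One's-complement sum = 0xC3CB.
Checksum = ~0xC3CB & 0xFFFF = 0x3C34.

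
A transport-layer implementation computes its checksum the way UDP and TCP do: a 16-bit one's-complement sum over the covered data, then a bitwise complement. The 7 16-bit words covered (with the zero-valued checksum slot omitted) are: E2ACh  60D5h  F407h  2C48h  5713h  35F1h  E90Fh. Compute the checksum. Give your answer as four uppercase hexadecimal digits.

One's-complement addition (fold any carry out of bit 15 back into bit 0):
  0xE2AC + 0x60D5 = 0x14381 → wrap carry → 0x4382
  0x4382 + 0xF407 = 0x13789 → wrap carry → 0x378A
  0x378A + 0x2C48 = 0x063D2
  0x63D2 + 0x5713 = 0x0BAE5
  0xBAE5 + 0x35F1 = 0x0F0D6
  0xF0D6 + 0xE90F = 0x1D9E5 → wrap carry → 0xD9E6
One's-complement sum = 0xD9E6.
Checksum = ~0xD9E6 & 0xFFFF = 0x2619.

2619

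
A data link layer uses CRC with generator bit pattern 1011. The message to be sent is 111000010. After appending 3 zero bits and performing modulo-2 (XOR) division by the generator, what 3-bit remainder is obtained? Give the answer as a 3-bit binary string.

Append 3 zeros: 111000010000. Divide by 1011 (XOR where the leading bit is 1):
  pos 0: 1110 XOR 1011 = 0101
  pos 1: 1010 XOR 1011 = 0001
  pos 4: 1001 XOR 1011 = 0010
  pos 6: 1000 XOR 1011 = 0011
  pos 8: 1100 XOR 1011 = 0111
Remainder (last 3 bits) = 111. This is the CRC / FCS.

111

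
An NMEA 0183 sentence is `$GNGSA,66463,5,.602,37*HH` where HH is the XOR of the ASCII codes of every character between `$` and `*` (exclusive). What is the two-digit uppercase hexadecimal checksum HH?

46

XOR the ASCII codes of the payload characters:
  'G' = 0x47 → acc = 0x47
  'N' = 0x4E → acc = 0x09
  'G' = 0x47 → acc = 0x4E
  'S' = 0x53 → acc = 0x1D
  'A' = 0x41 → acc = 0x5C
  ',' = 0x2C → acc = 0x70
  '6' = 0x36 → acc = 0x46
  '6' = 0x36 → acc = 0x70
  '4' = 0x34 → acc = 0x44
  '6' = 0x36 → acc = 0x72
  '3' = 0x33 → acc = 0x41
  ',' = 0x2C → acc = 0x6D
  '5' = 0x35 → acc = 0x58
  ',' = 0x2C → acc = 0x74
  '.' = 0x2E → acc = 0x5A
  '6' = 0x36 → acc = 0x6C
  '0' = 0x30 → acc = 0x5C
  '2' = 0x32 → acc = 0x6E
  ',' = 0x2C → acc = 0x42
  '3' = 0x33 → acc = 0x71
  '7' = 0x37 → acc = 0x46
Checksum = 0x46.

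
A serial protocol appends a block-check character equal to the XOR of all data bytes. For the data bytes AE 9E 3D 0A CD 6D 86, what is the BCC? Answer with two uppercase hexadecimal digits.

XOR the bytes together:
  start with 0xAE
  0xAE ⊕ 0x9E = 0x30
  0x30 ⊕ 0x3D = 0x0D
  0x0D ⊕ 0x0A = 0x07
  0x07 ⊕ 0xCD = 0xCA
  0xCA ⊕ 0x6D = 0xA7
  0xA7 ⊕ 0x86 = 0x21

21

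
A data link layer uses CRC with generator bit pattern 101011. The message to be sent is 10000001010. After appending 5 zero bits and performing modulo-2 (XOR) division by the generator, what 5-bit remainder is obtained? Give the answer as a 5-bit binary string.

11001

Append 5 zeros: 1000000101000000. Divide by 101011 (XOR where the leading bit is 1):
  pos 0: 100000 XOR 101011 = 001011
  pos 2: 101101 XOR 101011 = 000110
  pos 5: 110010 XOR 101011 = 011001
  pos 6: 110010 XOR 101011 = 011001
  pos 7: 110010 XOR 101011 = 011001
  pos 8: 110010 XOR 101011 = 011001
  pos 9: 110010 XOR 101011 = 011001
  pos 10: 110010 XOR 101011 = 011001
Remainder (last 5 bits) = 11001. This is the CRC / FCS.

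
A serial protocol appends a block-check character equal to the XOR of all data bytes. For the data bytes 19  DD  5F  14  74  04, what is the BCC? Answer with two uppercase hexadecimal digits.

FF

XOR the bytes together:
  start with 0x19
  0x19 ⊕ 0xDD = 0xC4
  0xC4 ⊕ 0x5F = 0x9B
  0x9B ⊕ 0x14 = 0x8F
  0x8F ⊕ 0x74 = 0xFB
  0xFB ⊕ 0x04 = 0xFF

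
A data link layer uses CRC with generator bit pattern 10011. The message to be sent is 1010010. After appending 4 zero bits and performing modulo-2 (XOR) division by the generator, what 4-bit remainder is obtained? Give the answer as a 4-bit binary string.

Append 4 zeros: 10100100000. Divide by 10011 (XOR where the leading bit is 1):
  pos 0: 10100 XOR 10011 = 00111
  pos 2: 11110 XOR 10011 = 01101
  pos 3: 11010 XOR 10011 = 01001
  pos 4: 10010 XOR 10011 = 00001
Remainder (last 4 bits) = 0100. This is the CRC / FCS.

0100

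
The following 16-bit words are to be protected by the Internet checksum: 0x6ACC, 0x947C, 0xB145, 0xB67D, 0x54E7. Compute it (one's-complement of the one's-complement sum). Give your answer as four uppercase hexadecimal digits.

One's-complement addition (fold any carry out of bit 15 back into bit 0):
  0x6ACC + 0x947C = 0x0FF48
  0xFF48 + 0xB145 = 0x1B08D → wrap carry → 0xB08E
  0xB08E + 0xB67D = 0x1670B → wrap carry → 0x670C
  0x670C + 0x54E7 = 0x0BBF3
One's-complement sum = 0xBBF3.
Checksum = ~0xBBF3 & 0xFFFF = 0x440C.

440C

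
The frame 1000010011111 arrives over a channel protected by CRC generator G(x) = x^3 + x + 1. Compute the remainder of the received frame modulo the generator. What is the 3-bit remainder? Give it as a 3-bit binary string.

100

Modulo-2 division of 1000010011111 by 1011:
  pos 0: 1000 XOR 1011 = 0011
  pos 2: 1101 XOR 1011 = 0110
  pos 3: 1100 XOR 1011 = 0111
  pos 4: 1110 XOR 1011 = 0101
  pos 5: 1011 XOR 1011 = 0000
  pos 9: 1111 XOR 1011 = 0100
Remainder = 100 (nonzero — an error is detected).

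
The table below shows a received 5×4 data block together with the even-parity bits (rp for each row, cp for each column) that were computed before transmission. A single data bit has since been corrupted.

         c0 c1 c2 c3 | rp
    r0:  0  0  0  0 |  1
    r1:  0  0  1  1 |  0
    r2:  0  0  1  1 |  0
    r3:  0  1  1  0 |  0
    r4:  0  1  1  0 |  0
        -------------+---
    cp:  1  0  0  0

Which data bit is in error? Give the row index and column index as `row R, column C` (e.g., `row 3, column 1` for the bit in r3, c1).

row 0, column 0

Recompute each row's even parity and compare to rp:
  r0: data parity 0, sent rp 1 → mismatch
  r1: data parity 0, sent rp 0 → ok
  r2: data parity 0, sent rp 0 → ok
  r3: data parity 0, sent rp 0 → ok
  r4: data parity 0, sent rp 0 → ok
Recompute each column's even parity and compare to cp:
  c0: data parity 0, sent cp 1 → mismatch
  c1: data parity 0, sent cp 0 → ok
  c2: data parity 0, sent cp 0 → ok
  c3: data parity 0, sent cp 0 → ok
Exactly one row (r0) and one column (c0) fail → the flipped bit is at their intersection.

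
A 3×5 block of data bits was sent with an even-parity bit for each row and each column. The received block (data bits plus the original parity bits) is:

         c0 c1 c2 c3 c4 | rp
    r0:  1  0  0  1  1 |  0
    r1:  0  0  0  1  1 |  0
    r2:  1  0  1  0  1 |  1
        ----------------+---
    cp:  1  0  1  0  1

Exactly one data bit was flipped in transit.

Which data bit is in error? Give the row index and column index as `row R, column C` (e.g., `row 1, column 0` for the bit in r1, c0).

Recompute each row's even parity and compare to rp:
  r0: data parity 1, sent rp 0 → mismatch
  r1: data parity 0, sent rp 0 → ok
  r2: data parity 1, sent rp 1 → ok
Recompute each column's even parity and compare to cp:
  c0: data parity 0, sent cp 1 → mismatch
  c1: data parity 0, sent cp 0 → ok
  c2: data parity 1, sent cp 1 → ok
  c3: data parity 0, sent cp 0 → ok
  c4: data parity 1, sent cp 1 → ok
Exactly one row (r0) and one column (c0) fail → the flipped bit is at their intersection.

row 0, column 0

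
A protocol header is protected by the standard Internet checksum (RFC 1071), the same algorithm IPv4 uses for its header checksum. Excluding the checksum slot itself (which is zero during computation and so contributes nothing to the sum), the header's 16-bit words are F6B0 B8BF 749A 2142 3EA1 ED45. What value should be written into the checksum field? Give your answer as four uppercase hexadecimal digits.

One's-complement addition (fold any carry out of bit 15 back into bit 0):
  0xF6B0 + 0xB8BF = 0x1AF6F → wrap carry → 0xAF70
  0xAF70 + 0x749A = 0x1240A → wrap carry → 0x240B
  0x240B + 0x2142 = 0x0454D
  0x454D + 0x3EA1 = 0x083EE
  0x83EE + 0xED45 = 0x17133 → wrap carry → 0x7134
One's-complement sum = 0x7134.
Checksum = ~0x7134 & 0xFFFF = 0x8ECB.

8ECB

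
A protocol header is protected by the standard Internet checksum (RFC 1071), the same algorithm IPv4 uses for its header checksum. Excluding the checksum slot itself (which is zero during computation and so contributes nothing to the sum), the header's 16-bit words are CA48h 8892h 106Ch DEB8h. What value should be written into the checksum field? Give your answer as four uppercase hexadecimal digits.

BDFF

One's-complement addition (fold any carry out of bit 15 back into bit 0):
  0xCA48 + 0x8892 = 0x152DA → wrap carry → 0x52DB
  0x52DB + 0x106C = 0x06347
  0x6347 + 0xDEB8 = 0x141FF → wrap carry → 0x4200
One's-complement sum = 0x4200.
Checksum = ~0x4200 & 0xFFFF = 0xBDFF.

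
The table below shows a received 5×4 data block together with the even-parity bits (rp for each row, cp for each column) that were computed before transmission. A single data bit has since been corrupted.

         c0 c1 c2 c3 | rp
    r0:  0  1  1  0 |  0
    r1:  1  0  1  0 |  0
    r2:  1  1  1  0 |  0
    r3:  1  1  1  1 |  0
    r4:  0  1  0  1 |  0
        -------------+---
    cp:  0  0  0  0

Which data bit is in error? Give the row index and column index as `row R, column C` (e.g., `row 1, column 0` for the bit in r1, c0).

Recompute each row's even parity and compare to rp:
  r0: data parity 0, sent rp 0 → ok
  r1: data parity 0, sent rp 0 → ok
  r2: data parity 1, sent rp 0 → mismatch
  r3: data parity 0, sent rp 0 → ok
  r4: data parity 0, sent rp 0 → ok
Recompute each column's even parity and compare to cp:
  c0: data parity 1, sent cp 0 → mismatch
  c1: data parity 0, sent cp 0 → ok
  c2: data parity 0, sent cp 0 → ok
  c3: data parity 0, sent cp 0 → ok
Exactly one row (r2) and one column (c0) fail → the flipped bit is at their intersection.

row 2, column 0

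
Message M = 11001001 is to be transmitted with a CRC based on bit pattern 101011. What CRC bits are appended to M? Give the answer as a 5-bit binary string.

10010

Append 5 zeros: 1100100100000. Divide by 101011 (XOR where the leading bit is 1):
  pos 0: 110010 XOR 101011 = 011001
  pos 1: 110010 XOR 101011 = 011001
  pos 2: 110011 XOR 101011 = 011000
  pos 3: 110000 XOR 101011 = 011011
  pos 4: 110110 XOR 101011 = 011101
  pos 5: 111010 XOR 101011 = 010001
  pos 6: 100010 XOR 101011 = 001001
Remainder (last 5 bits) = 10010. This is the CRC / FCS.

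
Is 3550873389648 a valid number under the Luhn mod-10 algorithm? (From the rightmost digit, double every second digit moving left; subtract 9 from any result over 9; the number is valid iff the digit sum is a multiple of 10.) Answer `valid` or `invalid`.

From the right, keep odd positions and double even positions (subtract 9 from any doubled value over 9):
  doubled (positions 2,4,...): 8 9 6 5 0 1 → sum 29
  kept (positions 1,3,...): 8 6 8 3 8 5 3 → sum 41
Total = 70.
70 mod 10 = 0, so the number is valid.

valid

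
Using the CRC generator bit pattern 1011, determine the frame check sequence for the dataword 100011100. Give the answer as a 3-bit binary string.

Append 3 zeros: 100011100000. Divide by 1011 (XOR where the leading bit is 1):
  pos 0: 1000 XOR 1011 = 0011
  pos 2: 1111 XOR 1011 = 0100
  pos 3: 1001 XOR 1011 = 0010
  pos 5: 1000 XOR 1011 = 0011
  pos 7: 1100 XOR 1011 = 0111
  pos 8: 1110 XOR 1011 = 0101
Remainder (last 3 bits) = 101. This is the CRC / FCS.

101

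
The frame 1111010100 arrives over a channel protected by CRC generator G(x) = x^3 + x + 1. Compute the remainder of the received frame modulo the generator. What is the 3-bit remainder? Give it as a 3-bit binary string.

000

Modulo-2 division of 1111010100 by 1011:
  pos 0: 1111 XOR 1011 = 0100
  pos 1: 1000 XOR 1011 = 0011
  pos 3: 1110 XOR 1011 = 0101
  pos 4: 1011 XOR 1011 = 0000
Remainder = 000 (zero — the frame passes the CRC check).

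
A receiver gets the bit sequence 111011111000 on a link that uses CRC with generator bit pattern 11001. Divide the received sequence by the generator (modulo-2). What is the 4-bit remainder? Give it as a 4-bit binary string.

0000

Modulo-2 division of 111011111000 by 11001:
  pos 0: 11101 XOR 11001 = 00100
  pos 2: 10011 XOR 11001 = 01010
  pos 3: 10101 XOR 11001 = 01100
  pos 4: 11001 XOR 11001 = 00000
Remainder = 0000 (zero — the frame passes the CRC check).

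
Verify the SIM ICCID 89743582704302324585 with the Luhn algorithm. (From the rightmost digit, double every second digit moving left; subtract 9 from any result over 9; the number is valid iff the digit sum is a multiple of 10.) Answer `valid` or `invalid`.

From the right, keep odd positions and double even positions (subtract 9 from any doubled value over 9):
  doubled (positions 2,4,...): 7 8 6 0 8 5 7 6 5 7 → sum 59
  kept (positions 1,3,...): 5 5 2 2 3 0 2 5 4 9 → sum 37
Total = 96.
96 mod 10 = 6, so the number is invalid.

invalid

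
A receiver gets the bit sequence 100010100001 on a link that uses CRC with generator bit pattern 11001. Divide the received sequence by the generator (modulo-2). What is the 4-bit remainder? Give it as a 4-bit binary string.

0000

Modulo-2 division of 100010100001 by 11001:
  pos 0: 10001 XOR 11001 = 01000
  pos 1: 10000 XOR 11001 = 01001
  pos 2: 10011 XOR 11001 = 01010
  pos 3: 10100 XOR 11001 = 01101
  pos 4: 11010 XOR 11001 = 00011
  pos 7: 11001 XOR 11001 = 00000
Remainder = 0000 (zero — the frame passes the CRC check).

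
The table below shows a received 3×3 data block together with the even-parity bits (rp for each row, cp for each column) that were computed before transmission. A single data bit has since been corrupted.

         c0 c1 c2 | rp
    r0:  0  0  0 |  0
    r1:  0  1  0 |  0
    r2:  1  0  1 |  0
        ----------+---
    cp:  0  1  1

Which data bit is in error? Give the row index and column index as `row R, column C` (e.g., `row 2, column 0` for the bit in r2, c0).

Recompute each row's even parity and compare to rp:
  r0: data parity 0, sent rp 0 → ok
  r1: data parity 1, sent rp 0 → mismatch
  r2: data parity 0, sent rp 0 → ok
Recompute each column's even parity and compare to cp:
  c0: data parity 1, sent cp 0 → mismatch
  c1: data parity 1, sent cp 1 → ok
  c2: data parity 1, sent cp 1 → ok
Exactly one row (r1) and one column (c0) fail → the flipped bit is at their intersection.

row 1, column 0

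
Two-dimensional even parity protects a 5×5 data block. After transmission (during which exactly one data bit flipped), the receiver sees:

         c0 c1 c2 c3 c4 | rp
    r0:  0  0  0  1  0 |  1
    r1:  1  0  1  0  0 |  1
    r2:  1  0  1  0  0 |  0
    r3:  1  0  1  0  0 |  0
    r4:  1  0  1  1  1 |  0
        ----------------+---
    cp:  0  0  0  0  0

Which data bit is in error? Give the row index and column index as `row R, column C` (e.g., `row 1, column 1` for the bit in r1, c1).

row 1, column 4

Recompute each row's even parity and compare to rp:
  r0: data parity 1, sent rp 1 → ok
  r1: data parity 0, sent rp 1 → mismatch
  r2: data parity 0, sent rp 0 → ok
  r3: data parity 0, sent rp 0 → ok
  r4: data parity 0, sent rp 0 → ok
Recompute each column's even parity and compare to cp:
  c0: data parity 0, sent cp 0 → ok
  c1: data parity 0, sent cp 0 → ok
  c2: data parity 0, sent cp 0 → ok
  c3: data parity 0, sent cp 0 → ok
  c4: data parity 1, sent cp 0 → mismatch
Exactly one row (r1) and one column (c4) fail → the flipped bit is at their intersection.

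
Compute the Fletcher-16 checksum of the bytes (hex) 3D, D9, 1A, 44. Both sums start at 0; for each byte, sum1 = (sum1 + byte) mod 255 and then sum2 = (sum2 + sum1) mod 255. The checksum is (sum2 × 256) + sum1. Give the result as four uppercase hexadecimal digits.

Running sums (mod 255):
  after byte 0 (3D): sum1=61, sum2=61
  after byte 1 (D9): sum1=23, sum2=84
  after byte 2 (1A): sum1=49, sum2=133
  after byte 3 (44): sum1=117, sum2=250
Checksum = sum2·256 + sum1 = 250·256 + 117 = 64117 = 0xFA75.

FA75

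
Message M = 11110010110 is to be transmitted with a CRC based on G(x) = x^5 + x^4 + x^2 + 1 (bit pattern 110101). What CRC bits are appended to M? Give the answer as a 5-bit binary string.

00111

Append 5 zeros: 1111001011000000. Divide by 110101 (XOR where the leading bit is 1):
  pos 0: 111100 XOR 110101 = 001001
  pos 2: 100110 XOR 110101 = 010011
  pos 3: 100111 XOR 110101 = 010010
  pos 4: 100101 XOR 110101 = 010000
  pos 5: 100000 XOR 110101 = 010101
  pos 6: 101010 XOR 110101 = 011111
  pos 7: 111110 XOR 110101 = 001011
  pos 9: 101100 XOR 110101 = 011001
  pos 10: 110010 XOR 110101 = 000111
Remainder (last 5 bits) = 00111. This is the CRC / FCS.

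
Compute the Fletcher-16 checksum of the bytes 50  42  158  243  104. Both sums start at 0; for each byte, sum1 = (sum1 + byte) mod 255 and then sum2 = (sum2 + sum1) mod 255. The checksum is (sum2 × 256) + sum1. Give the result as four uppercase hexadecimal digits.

CF57

Running sums (mod 255):
  after byte 0 (50): sum1=50, sum2=50
  after byte 1 (42): sum1=92, sum2=142
  after byte 2 (158): sum1=250, sum2=137
  after byte 3 (243): sum1=238, sum2=120
  after byte 4 (104): sum1=87, sum2=207
Checksum = sum2·256 + sum1 = 207·256 + 87 = 53079 = 0xCF57.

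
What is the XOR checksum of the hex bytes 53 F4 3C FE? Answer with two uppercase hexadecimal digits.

XOR the bytes together:
  start with 0x53
  0x53 ⊕ 0xF4 = 0xA7
  0xA7 ⊕ 0x3C = 0x9B
  0x9B ⊕ 0xFE = 0x65

65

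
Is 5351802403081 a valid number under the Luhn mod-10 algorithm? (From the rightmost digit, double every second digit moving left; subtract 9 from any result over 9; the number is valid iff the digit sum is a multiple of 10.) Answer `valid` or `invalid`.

From the right, keep odd positions and double even positions (subtract 9 from any doubled value over 9):
  doubled (positions 2,4,...): 7 6 8 0 2 6 → sum 29
  kept (positions 1,3,...): 1 0 0 2 8 5 5 → sum 21
Total = 50.
50 mod 10 = 0, so the number is valid.

valid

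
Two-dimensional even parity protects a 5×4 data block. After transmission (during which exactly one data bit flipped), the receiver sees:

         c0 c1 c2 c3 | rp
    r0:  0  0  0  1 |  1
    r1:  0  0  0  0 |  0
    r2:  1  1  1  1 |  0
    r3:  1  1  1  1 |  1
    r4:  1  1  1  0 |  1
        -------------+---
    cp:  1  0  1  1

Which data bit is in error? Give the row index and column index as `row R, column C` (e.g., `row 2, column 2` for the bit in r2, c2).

row 3, column 1

Recompute each row's even parity and compare to rp:
  r0: data parity 1, sent rp 1 → ok
  r1: data parity 0, sent rp 0 → ok
  r2: data parity 0, sent rp 0 → ok
  r3: data parity 0, sent rp 1 → mismatch
  r4: data parity 1, sent rp 1 → ok
Recompute each column's even parity and compare to cp:
  c0: data parity 1, sent cp 1 → ok
  c1: data parity 1, sent cp 0 → mismatch
  c2: data parity 1, sent cp 1 → ok
  c3: data parity 1, sent cp 1 → ok
Exactly one row (r3) and one column (c1) fail → the flipped bit is at their intersection.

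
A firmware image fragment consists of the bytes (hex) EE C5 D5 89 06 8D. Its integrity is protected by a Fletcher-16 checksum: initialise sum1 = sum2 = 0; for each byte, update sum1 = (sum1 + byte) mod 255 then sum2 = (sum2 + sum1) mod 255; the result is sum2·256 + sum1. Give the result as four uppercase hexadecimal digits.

Running sums (mod 255):
  after byte 0 (EE): sum1=238, sum2=238
  after byte 1 (C5): sum1=180, sum2=163
  after byte 2 (D5): sum1=138, sum2=46
  after byte 3 (89): sum1=20, sum2=66
  after byte 4 (06): sum1=26, sum2=92
  after byte 5 (8D): sum1=167, sum2=4
Checksum = sum2·256 + sum1 = 4·256 + 167 = 1191 = 0x04A7.

04A7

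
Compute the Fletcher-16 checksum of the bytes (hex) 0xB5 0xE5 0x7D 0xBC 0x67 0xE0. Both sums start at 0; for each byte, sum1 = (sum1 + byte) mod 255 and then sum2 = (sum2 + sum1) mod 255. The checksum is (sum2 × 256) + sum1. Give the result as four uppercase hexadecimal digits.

9B1E

Running sums (mod 255):
  after byte 0 (0xB5): sum1=181, sum2=181
  after byte 1 (0xE5): sum1=155, sum2=81
  after byte 2 (0x7D): sum1=25, sum2=106
  after byte 3 (0xBC): sum1=213, sum2=64
  after byte 4 (0x67): sum1=61, sum2=125
  after byte 5 (0xE0): sum1=30, sum2=155
Checksum = sum2·256 + sum1 = 155·256 + 30 = 39710 = 0x9B1E.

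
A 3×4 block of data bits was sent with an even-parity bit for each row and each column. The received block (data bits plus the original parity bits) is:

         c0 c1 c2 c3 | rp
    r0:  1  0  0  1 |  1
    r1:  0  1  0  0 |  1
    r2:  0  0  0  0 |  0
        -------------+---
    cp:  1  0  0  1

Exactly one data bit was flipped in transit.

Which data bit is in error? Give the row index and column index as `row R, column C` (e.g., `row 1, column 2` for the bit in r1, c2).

row 0, column 1

Recompute each row's even parity and compare to rp:
  r0: data parity 0, sent rp 1 → mismatch
  r1: data parity 1, sent rp 1 → ok
  r2: data parity 0, sent rp 0 → ok
Recompute each column's even parity and compare to cp:
  c0: data parity 1, sent cp 1 → ok
  c1: data parity 1, sent cp 0 → mismatch
  c2: data parity 0, sent cp 0 → ok
  c3: data parity 1, sent cp 1 → ok
Exactly one row (r0) and one column (c1) fail → the flipped bit is at their intersection.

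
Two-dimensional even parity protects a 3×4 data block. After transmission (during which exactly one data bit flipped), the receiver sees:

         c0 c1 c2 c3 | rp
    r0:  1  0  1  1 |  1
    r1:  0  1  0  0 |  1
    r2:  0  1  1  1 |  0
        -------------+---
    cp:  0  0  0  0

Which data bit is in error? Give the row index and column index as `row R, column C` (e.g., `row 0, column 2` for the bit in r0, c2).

Recompute each row's even parity and compare to rp:
  r0: data parity 1, sent rp 1 → ok
  r1: data parity 1, sent rp 1 → ok
  r2: data parity 1, sent rp 0 → mismatch
Recompute each column's even parity and compare to cp:
  c0: data parity 1, sent cp 0 → mismatch
  c1: data parity 0, sent cp 0 → ok
  c2: data parity 0, sent cp 0 → ok
  c3: data parity 0, sent cp 0 → ok
Exactly one row (r2) and one column (c0) fail → the flipped bit is at their intersection.

row 2, column 0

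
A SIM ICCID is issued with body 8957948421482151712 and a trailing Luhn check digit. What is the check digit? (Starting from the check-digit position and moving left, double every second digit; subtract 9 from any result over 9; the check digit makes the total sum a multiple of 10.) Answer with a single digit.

4

Partial digits right→left: 2 1 7 1 5 1 2 8 4 1 2 4 8 4 9 7 5 9 8
Double every second digit counting from the check-digit position (so the 1st, 3rd, 5th, ... of the partial from the right).
  doubled (with −9 where >9): 4 5 1 4 8 4 7 9 1 7 → sum 50
  kept as-is: 1 1 1 8 1 4 4 7 9 → sum 36
Total = 50 + 36 = 86.
Check digit = (10 − (86 mod 10)) mod 10 = 4.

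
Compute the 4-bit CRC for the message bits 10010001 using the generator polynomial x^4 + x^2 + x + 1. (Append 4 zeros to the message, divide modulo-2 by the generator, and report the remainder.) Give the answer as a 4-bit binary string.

0010

Append 4 zeros: 100100010000. Divide by 10111 (XOR where the leading bit is 1):
  pos 0: 10010 XOR 10111 = 00101
  pos 2: 10100 XOR 10111 = 00011
  pos 5: 11100 XOR 10111 = 01011
  pos 6: 10110 XOR 10111 = 00001
Remainder (last 4 bits) = 0010. This is the CRC / FCS.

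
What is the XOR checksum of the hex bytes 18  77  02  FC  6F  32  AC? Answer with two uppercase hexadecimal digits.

60

XOR the bytes together:
  start with 0x18
  0x18 ⊕ 0x77 = 0x6F
  0x6F ⊕ 0x02 = 0x6D
  0x6D ⊕ 0xFC = 0x91
  0x91 ⊕ 0x6F = 0xFE
  0xFE ⊕ 0x32 = 0xCC
  0xCC ⊕ 0xAC = 0x60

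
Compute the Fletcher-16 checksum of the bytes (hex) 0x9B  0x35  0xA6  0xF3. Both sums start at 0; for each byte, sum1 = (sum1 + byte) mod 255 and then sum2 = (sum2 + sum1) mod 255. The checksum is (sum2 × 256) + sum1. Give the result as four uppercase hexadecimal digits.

4F6B

Running sums (mod 255):
  after byte 0 (0x9B): sum1=155, sum2=155
  after byte 1 (0x35): sum1=208, sum2=108
  after byte 2 (0xA6): sum1=119, sum2=227
  after byte 3 (0xF3): sum1=107, sum2=79
Checksum = sum2·256 + sum1 = 79·256 + 107 = 20331 = 0x4F6B.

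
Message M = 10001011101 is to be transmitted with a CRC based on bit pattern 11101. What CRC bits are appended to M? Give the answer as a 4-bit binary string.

Append 4 zeros: 100010111010000. Divide by 11101 (XOR where the leading bit is 1):
  pos 0: 10001 XOR 11101 = 01100
  pos 1: 11000 XOR 11101 = 00101
  pos 3: 10111 XOR 11101 = 01010
  pos 4: 10101 XOR 11101 = 01000
  pos 5: 10000 XOR 11101 = 01101
  pos 6: 11011 XOR 11101 = 00110
  pos 8: 11000 XOR 11101 = 00101
  pos 10: 10100 XOR 11101 = 01001
Remainder (last 4 bits) = 1001. This is the CRC / FCS.

1001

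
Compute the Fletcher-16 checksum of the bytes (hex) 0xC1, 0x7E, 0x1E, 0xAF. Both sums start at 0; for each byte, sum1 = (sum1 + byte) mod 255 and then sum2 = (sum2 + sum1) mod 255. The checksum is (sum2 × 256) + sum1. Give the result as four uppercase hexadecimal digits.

Running sums (mod 255):
  after byte 0 (0xC1): sum1=193, sum2=193
  after byte 1 (0x7E): sum1=64, sum2=2
  after byte 2 (0x1E): sum1=94, sum2=96
  after byte 3 (0xAF): sum1=14, sum2=110
Checksum = sum2·256 + sum1 = 110·256 + 14 = 28174 = 0x6E0E.

6E0E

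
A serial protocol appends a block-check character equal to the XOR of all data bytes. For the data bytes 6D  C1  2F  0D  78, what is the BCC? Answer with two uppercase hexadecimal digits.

F6

XOR the bytes together:
  start with 0x6D
  0x6D ⊕ 0xC1 = 0xAC
  0xAC ⊕ 0x2F = 0x83
  0x83 ⊕ 0x0D = 0x8E
  0x8E ⊕ 0x78 = 0xF6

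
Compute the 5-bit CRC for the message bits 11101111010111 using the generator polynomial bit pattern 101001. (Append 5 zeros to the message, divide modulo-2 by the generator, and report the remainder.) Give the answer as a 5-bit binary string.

00001

Append 5 zeros: 1110111101011100000. Divide by 101001 (XOR where the leading bit is 1):
  pos 0: 111011 XOR 101001 = 010010
  pos 1: 100101 XOR 101001 = 001100
  pos 3: 110010 XOR 101001 = 011011
  pos 4: 110111 XOR 101001 = 011110
  pos 5: 111100 XOR 101001 = 010101
  pos 6: 101011 XOR 101001 = 000010
  pos 10: 101100 XOR 101001 = 000101
  pos 13: 101000 XOR 101001 = 000001
Remainder (last 5 bits) = 00001. This is the CRC / FCS.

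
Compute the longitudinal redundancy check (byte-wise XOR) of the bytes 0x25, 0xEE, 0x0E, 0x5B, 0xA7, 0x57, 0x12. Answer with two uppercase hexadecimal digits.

7C

XOR the bytes together:
  start with 0x25
  0x25 ⊕ 0xEE = 0xCB
  0xCB ⊕ 0x0E = 0xC5
  0xC5 ⊕ 0x5B = 0x9E
  0x9E ⊕ 0xA7 = 0x39
  0x39 ⊕ 0x57 = 0x6E
  0x6E ⊕ 0x12 = 0x7C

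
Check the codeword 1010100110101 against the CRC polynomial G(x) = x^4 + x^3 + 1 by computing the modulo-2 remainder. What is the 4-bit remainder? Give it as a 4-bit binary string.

0000

Modulo-2 division of 1010100110101 by 11001:
  pos 0: 10101 XOR 11001 = 01100
  pos 1: 11000 XOR 11001 = 00001
  pos 5: 10110 XOR 11001 = 01111
  pos 6: 11111 XOR 11001 = 00110
  pos 8: 11001 XOR 11001 = 00000
Remainder = 0000 (zero — the frame passes the CRC check).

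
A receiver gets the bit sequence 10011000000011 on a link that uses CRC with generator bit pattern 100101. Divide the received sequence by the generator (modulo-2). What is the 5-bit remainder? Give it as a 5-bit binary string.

Modulo-2 division of 10011000000011 by 100101:
  pos 0: 100110 XOR 100101 = 000011
  pos 4: 110000 XOR 100101 = 010101
  pos 5: 101010 XOR 100101 = 001111
  pos 7: 111101 XOR 100101 = 011000
  pos 8: 110001 XOR 100101 = 010100
Remainder = 10100 (nonzero — an error is detected).

10100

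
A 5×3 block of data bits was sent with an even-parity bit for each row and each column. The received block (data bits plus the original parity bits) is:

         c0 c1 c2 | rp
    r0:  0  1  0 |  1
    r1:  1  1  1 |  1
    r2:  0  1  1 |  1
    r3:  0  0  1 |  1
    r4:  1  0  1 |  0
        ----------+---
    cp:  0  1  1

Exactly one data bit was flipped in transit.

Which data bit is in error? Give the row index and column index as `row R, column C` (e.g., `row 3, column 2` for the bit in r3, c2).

Recompute each row's even parity and compare to rp:
  r0: data parity 1, sent rp 1 → ok
  r1: data parity 1, sent rp 1 → ok
  r2: data parity 0, sent rp 1 → mismatch
  r3: data parity 1, sent rp 1 → ok
  r4: data parity 0, sent rp 0 → ok
Recompute each column's even parity and compare to cp:
  c0: data parity 0, sent cp 0 → ok
  c1: data parity 1, sent cp 1 → ok
  c2: data parity 0, sent cp 1 → mismatch
Exactly one row (r2) and one column (c2) fail → the flipped bit is at their intersection.

row 2, column 2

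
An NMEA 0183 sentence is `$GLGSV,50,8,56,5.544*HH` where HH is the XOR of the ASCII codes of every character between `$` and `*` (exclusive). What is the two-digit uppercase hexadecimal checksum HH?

XOR the ASCII codes of the payload characters:
  'G' = 0x47 → acc = 0x47
  'L' = 0x4C → acc = 0x0B
  'G' = 0x47 → acc = 0x4C
  'S' = 0x53 → acc = 0x1F
  'V' = 0x56 → acc = 0x49
  ',' = 0x2C → acc = 0x65
  '5' = 0x35 → acc = 0x50
  '0' = 0x30 → acc = 0x60
  ',' = 0x2C → acc = 0x4C
  '8' = 0x38 → acc = 0x74
  ',' = 0x2C → acc = 0x58
  '5' = 0x35 → acc = 0x6D
  '6' = 0x36 → acc = 0x5B
  ',' = 0x2C → acc = 0x77
  '5' = 0x35 → acc = 0x42
  '.' = 0x2E → acc = 0x6C
  '5' = 0x35 → acc = 0x59
  '4' = 0x34 → acc = 0x6D
  '4' = 0x34 → acc = 0x59
Checksum = 0x59.

59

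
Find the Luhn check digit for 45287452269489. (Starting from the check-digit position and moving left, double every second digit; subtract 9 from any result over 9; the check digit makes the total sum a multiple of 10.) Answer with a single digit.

Partial digits right→left: 9 8 4 9 6 2 2 5 4 7 8 2 5 4
Double every second digit counting from the check-digit position (so the 1st, 3rd, 5th, ... of the partial from the right).
  doubled (with −9 where >9): 9 8 3 4 8 7 1 → sum 40
  kept as-is: 8 9 2 5 7 2 4 → sum 37
Total = 40 + 37 = 77.
Check digit = (10 − (77 mod 10)) mod 10 = 3.

3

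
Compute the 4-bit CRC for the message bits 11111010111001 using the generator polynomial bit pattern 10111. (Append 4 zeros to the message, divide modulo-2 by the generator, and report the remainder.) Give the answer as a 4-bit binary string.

0011

Append 4 zeros: 111110101110010000. Divide by 10111 (XOR where the leading bit is 1):
  pos 0: 11111 XOR 10111 = 01000
  pos 1: 10000 XOR 10111 = 00111
  pos 3: 11110 XOR 10111 = 01001
  pos 4: 10011 XOR 10111 = 00100
  pos 6: 10011 XOR 10111 = 00100
  pos 8: 10000 XOR 10111 = 00111
  pos 10: 11110 XOR 10111 = 01001
  pos 11: 10010 XOR 10111 = 00101
  pos 13: 10100 XOR 10111 = 00011
Remainder (last 4 bits) = 0011. This is the CRC / FCS.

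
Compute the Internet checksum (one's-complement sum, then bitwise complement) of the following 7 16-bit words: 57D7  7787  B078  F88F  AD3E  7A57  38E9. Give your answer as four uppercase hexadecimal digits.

One's-complement addition (fold any carry out of bit 15 back into bit 0):
  0x57D7 + 0x7787 = 0x0CF5E
  0xCF5E + 0xB078 = 0x17FD6 → wrap carry → 0x7FD7
  0x7FD7 + 0xF88F = 0x17866 → wrap carry → 0x7867
  0x7867 + 0xAD3E = 0x125A5 → wrap carry → 0x25A6
  0x25A6 + 0x7A57 = 0x09FFD
  0x9FFD + 0x38E9 = 0x0D8E6
One's-complement sum = 0xD8E6.
Checksum = ~0xD8E6 & 0xFFFF = 0x2719.

2719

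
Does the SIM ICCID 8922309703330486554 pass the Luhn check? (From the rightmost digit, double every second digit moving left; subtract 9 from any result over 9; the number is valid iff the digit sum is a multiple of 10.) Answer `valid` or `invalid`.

From the right, keep odd positions and double even positions (subtract 9 from any doubled value over 9):
  doubled (positions 2,4,...): 1 3 8 6 6 5 0 4 9 → sum 42
  kept (positions 1,3,...): 4 5 8 0 3 0 9 3 2 8 → sum 42
Total = 84.
84 mod 10 = 4, so the number is invalid.

invalid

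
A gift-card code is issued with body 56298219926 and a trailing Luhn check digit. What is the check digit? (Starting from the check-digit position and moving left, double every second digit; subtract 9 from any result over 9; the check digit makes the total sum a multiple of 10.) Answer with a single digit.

6

Partial digits right→left: 6 2 9 9 1 2 8 9 2 6 5
Double every second digit counting from the check-digit position (so the 1st, 3rd, 5th, ... of the partial from the right).
  doubled (with −9 where >9): 3 9 2 7 4 1 → sum 26
  kept as-is: 2 9 2 9 6 → sum 28
Total = 26 + 28 = 54.
Check digit = (10 − (54 mod 10)) mod 10 = 6.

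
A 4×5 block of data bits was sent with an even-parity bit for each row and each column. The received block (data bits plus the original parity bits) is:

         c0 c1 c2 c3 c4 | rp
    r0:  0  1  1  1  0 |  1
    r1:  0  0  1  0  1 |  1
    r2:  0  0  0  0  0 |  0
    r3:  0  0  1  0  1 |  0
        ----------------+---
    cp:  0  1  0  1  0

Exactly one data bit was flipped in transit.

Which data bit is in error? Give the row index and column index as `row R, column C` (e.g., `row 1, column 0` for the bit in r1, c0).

row 1, column 2

Recompute each row's even parity and compare to rp:
  r0: data parity 1, sent rp 1 → ok
  r1: data parity 0, sent rp 1 → mismatch
  r2: data parity 0, sent rp 0 → ok
  r3: data parity 0, sent rp 0 → ok
Recompute each column's even parity and compare to cp:
  c0: data parity 0, sent cp 0 → ok
  c1: data parity 1, sent cp 1 → ok
  c2: data parity 1, sent cp 0 → mismatch
  c3: data parity 1, sent cp 1 → ok
  c4: data parity 0, sent cp 0 → ok
Exactly one row (r1) and one column (c2) fail → the flipped bit is at their intersection.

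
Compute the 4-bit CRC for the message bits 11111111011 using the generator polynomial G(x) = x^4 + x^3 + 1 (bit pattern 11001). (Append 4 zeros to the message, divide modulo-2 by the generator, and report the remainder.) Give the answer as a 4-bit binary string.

Append 4 zeros: 111111110110000. Divide by 11001 (XOR where the leading bit is 1):
  pos 0: 11111 XOR 11001 = 00110
  pos 2: 11011 XOR 11001 = 00010
  pos 5: 10101 XOR 11001 = 01100
  pos 6: 11001 XOR 11001 = 00000
Remainder (last 4 bits) = 0000. This is the CRC / FCS.

0000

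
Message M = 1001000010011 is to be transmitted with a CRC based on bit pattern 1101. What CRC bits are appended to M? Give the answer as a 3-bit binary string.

010

Append 3 zeros: 1001000010011000. Divide by 1101 (XOR where the leading bit is 1):
  pos 0: 1001 XOR 1101 = 0100
  pos 1: 1000 XOR 1101 = 0101
  pos 2: 1010 XOR 1101 = 0111
  pos 3: 1110 XOR 1101 = 0011
  pos 5: 1101 XOR 1101 = 0000
  pos 11: 1100 XOR 1101 = 0001
Remainder (last 3 bits) = 010. This is the CRC / FCS.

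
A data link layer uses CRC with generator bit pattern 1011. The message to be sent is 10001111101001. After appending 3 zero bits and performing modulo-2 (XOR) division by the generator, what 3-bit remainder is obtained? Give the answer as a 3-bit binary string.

110

Append 3 zeros: 10001111101001000. Divide by 1011 (XOR where the leading bit is 1):
  pos 0: 1000 XOR 1011 = 0011
  pos 2: 1111 XOR 1011 = 0100
  pos 3: 1001 XOR 1011 = 0010
  pos 5: 1011 XOR 1011 = 0000
  pos 10: 1001 XOR 1011 = 0010
  pos 12: 1000 XOR 1011 = 0011
Remainder (last 3 bits) = 110. This is the CRC / FCS.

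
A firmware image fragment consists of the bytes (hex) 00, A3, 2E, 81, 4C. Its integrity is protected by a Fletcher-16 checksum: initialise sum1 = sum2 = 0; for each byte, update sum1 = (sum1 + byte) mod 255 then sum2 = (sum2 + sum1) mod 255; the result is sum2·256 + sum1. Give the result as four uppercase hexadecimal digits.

Running sums (mod 255):
  after byte 0 (00): sum1=0, sum2=0
  after byte 1 (A3): sum1=163, sum2=163
  after byte 2 (2E): sum1=209, sum2=117
  after byte 3 (81): sum1=83, sum2=200
  after byte 4 (4C): sum1=159, sum2=104
Checksum = sum2·256 + sum1 = 104·256 + 159 = 26783 = 0x689F.

689F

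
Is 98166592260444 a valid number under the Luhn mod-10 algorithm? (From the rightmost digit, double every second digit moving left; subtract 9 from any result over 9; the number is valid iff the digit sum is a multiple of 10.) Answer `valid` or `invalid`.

valid

From the right, keep odd positions and double even positions (subtract 9 from any doubled value over 9):
  doubled (positions 2,4,...): 8 0 4 9 3 2 9 → sum 35
  kept (positions 1,3,...): 4 4 6 2 5 6 8 → sum 35
Total = 70.
70 mod 10 = 0, so the number is valid.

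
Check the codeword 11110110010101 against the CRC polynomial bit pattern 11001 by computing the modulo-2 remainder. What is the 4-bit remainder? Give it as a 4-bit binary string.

Modulo-2 division of 11110110010101 by 11001:
  pos 0: 11110 XOR 11001 = 00111
  pos 2: 11111 XOR 11001 = 00110
  pos 4: 11000 XOR 11001 = 00001
  pos 8: 11010 XOR 11001 = 00011
Remainder = 0111 (nonzero — an error is detected).

0111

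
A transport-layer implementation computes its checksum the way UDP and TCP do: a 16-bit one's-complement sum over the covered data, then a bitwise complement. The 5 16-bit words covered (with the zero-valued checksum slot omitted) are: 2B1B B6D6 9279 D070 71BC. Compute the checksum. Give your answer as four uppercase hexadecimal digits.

4967

One's-complement addition (fold any carry out of bit 15 back into bit 0):
  0x2B1B + 0xB6D6 = 0x0E1F1
  0xE1F1 + 0x9279 = 0x1746A → wrap carry → 0x746B
  0x746B + 0xD070 = 0x144DB → wrap carry → 0x44DC
  0x44DC + 0x71BC = 0x0B698
One's-complement sum = 0xB698.
Checksum = ~0xB698 & 0xFFFF = 0x4967.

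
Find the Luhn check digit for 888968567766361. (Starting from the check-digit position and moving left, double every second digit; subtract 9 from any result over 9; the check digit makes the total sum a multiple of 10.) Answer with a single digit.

6

Partial digits right→left: 1 6 3 6 6 7 7 6 5 8 6 9 8 8 8
Double every second digit counting from the check-digit position (so the 1st, 3rd, 5th, ... of the partial from the right).
  doubled (with −9 where >9): 2 6 3 5 1 3 7 7 → sum 34
  kept as-is: 6 6 7 6 8 9 8 → sum 50
Total = 34 + 50 = 84.
Check digit = (10 − (84 mod 10)) mod 10 = 6.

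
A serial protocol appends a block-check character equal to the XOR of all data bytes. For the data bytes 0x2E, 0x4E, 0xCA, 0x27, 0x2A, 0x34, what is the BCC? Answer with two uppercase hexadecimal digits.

93

XOR the bytes together:
  start with 0x2E
  0x2E ⊕ 0x4E = 0x60
  0x60 ⊕ 0xCA = 0xAA
  0xAA ⊕ 0x27 = 0x8D
  0x8D ⊕ 0x2A = 0xA7
  0xA7 ⊕ 0x34 = 0x93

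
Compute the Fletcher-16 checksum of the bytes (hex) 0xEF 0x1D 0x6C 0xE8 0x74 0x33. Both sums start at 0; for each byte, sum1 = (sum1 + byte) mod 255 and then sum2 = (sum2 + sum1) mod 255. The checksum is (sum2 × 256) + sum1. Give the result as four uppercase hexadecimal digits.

B90A

Running sums (mod 255):
  after byte 0 (0xEF): sum1=239, sum2=239
  after byte 1 (0x1D): sum1=13, sum2=252
  after byte 2 (0x6C): sum1=121, sum2=118
  after byte 3 (0xE8): sum1=98, sum2=216
  after byte 4 (0x74): sum1=214, sum2=175
  after byte 5 (0x33): sum1=10, sum2=185
Checksum = sum2·256 + sum1 = 185·256 + 10 = 47370 = 0xB90A.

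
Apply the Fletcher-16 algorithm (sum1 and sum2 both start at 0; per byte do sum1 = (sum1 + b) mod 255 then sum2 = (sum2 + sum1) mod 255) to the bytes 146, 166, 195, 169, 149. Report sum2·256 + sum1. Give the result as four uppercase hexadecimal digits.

AB3C

Running sums (mod 255):
  after byte 0 (146): sum1=146, sum2=146
  after byte 1 (166): sum1=57, sum2=203
  after byte 2 (195): sum1=252, sum2=200
  after byte 3 (169): sum1=166, sum2=111
  after byte 4 (149): sum1=60, sum2=171
Checksum = sum2·256 + sum1 = 171·256 + 60 = 43836 = 0xAB3C.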